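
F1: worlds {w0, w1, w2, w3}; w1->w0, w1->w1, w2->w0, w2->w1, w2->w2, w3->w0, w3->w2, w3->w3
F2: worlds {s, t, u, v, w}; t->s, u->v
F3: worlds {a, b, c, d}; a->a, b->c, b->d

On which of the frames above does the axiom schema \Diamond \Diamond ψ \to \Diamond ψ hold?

F2, F3

Frame correspondent (Sahlqvist): \forall x \forall y \forall z (Rxy \wedge Ryz \to Rxz) — i.e. transitivity.
F1: fails — Rw3w2 and Rw2w1 but not Rw3w1.
F2: satisfies the condition.
F3: satisfies the condition.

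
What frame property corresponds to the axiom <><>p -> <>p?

transitivity: forall x forall y forall z (Rxy & Ryz -> Rxz)

This is a form of the 4 axiom.
It corresponds to transitivity: forall x forall y forall z (Rxy & Ryz -> Rxz).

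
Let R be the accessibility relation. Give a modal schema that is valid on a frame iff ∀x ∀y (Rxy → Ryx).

This is symmetry; the standard corresponding axiom is B: p → □◇p.

p → □◇p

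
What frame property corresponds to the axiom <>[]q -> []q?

This is frame-equivalent to ◇q → □◇q (substitute ¬q for q and contrapose).
Suppose ◇q→□◇q is valid. Take Rxy, Rxz and set V(q)={y}. Then ◇q at x, so □◇q at x, so ◇q at z, so some w with Rzw has q; w=y, i.e. Rzy. By symmetry of the argument, Ryz.

the Euclidean property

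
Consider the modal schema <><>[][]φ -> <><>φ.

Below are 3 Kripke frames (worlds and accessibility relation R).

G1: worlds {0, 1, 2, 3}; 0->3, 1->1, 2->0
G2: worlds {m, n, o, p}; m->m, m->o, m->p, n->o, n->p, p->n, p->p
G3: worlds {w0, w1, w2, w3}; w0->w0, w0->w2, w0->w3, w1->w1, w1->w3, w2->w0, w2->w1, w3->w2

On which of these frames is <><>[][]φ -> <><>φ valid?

G3

This is the axiom for a generalized confluence (Geach) condition; its first-order frame correspondent is forall x forall y (x R^2 y -> exists w (y R^2 w & x R^2 w)).
G1: fails — 2R²3 but no w with 3R²w and 2R²w.
G2: fails — mR²o but no w with oR²w and mR²w.
G3: condition met.
Valid on: G3.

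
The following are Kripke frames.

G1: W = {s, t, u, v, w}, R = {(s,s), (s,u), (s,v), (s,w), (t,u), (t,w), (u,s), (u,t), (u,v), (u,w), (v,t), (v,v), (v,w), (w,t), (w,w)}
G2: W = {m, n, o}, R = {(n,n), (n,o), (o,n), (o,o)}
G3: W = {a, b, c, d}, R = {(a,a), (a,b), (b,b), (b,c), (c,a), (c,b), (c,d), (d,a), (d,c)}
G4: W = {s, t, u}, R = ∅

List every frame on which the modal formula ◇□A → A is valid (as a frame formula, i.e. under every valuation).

The schema corresponds to symmetry: ∀x ∀y (Rxy → Ryx).
G1: fails — Ruv but not Rvu.
G2: ✓.
G3: fails — Rab but not Rba.
G4: ✓.
Valid on: G2, G4.

G2, G4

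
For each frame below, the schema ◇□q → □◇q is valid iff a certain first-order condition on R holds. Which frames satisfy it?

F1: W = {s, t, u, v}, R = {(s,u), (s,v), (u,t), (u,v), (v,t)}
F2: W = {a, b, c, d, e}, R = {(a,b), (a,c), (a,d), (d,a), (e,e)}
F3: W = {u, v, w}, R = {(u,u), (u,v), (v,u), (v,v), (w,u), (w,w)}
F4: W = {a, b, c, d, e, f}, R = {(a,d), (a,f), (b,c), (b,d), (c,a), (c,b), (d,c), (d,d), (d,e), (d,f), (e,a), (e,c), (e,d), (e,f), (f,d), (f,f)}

This is the axiom for convergence; its first-order frame correspondent is ∀x ∀y ∀z (Rxy ∧ Rxz → ∃w (Ryw ∧ Rzw)).
F1: fails — Ruv and Rut but v and t have no common successor.
F2: fails — Rab and Rab but b and b have no common successor.
F3: holds.
F4: fails — Rbc and Rbd but c and d have no common successor.

F3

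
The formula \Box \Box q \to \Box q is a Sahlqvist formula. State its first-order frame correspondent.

This is the C4 axiom.
It corresponds to density: \forall x \forall y (Rxy \to \exists z (Rxz \wedge Rzy)).

density: \forall x \forall y (Rxy \to \exists z (Rxz \wedge Rzy))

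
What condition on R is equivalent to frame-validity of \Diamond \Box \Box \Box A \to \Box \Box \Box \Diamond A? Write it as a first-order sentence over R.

\forall x \forall y \forall z ((xRy \wedge x R^3 z) \to \exists w (y R^3 w \wedge zRw))

This is a Sahlqvist (Geach-type) schema ◇^1□^3A → □^3◇^1A.
First-order correspondent: \forall x \forall y \forall z ((xRy \wedge x R^3 z) \to \exists w (y R^3 w \wedge zRw)).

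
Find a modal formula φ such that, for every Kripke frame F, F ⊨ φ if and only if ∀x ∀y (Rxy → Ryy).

The condition is shift-reflexivity. The T□ schema □(□p → p) defines it.
Suppose □(□p→p) is valid. Take Rxy and set V(p)={w : Ryw}. Then at y, □p holds; since □(□p→p) at x, □p→p at y, so p at y, i.e. Ryy.

□(□p → p)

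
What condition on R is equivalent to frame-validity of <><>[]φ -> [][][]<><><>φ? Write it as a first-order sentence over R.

forall x forall y forall z ((x R^2 y & x R^3 z) -> exists w (yRw & z R^3 w))

This is a Sahlqvist (Geach-type) schema ◇^2□^1φ → □^3◇^3φ.
Minimal-valuation argument: fix x; take any y with xR^2y and any z with xR^3z. Set V(φ) to the set of worlds R-reachable from y in exactly 1 step. Then □^1φ holds at y, so the antecedent holds at x; validity forces ◇^3φ at z, giving a w with zR^3w and yR^1w.
First-order correspondent: forall x forall y forall z ((x R^2 y & x R^3 z) -> exists w (yRw & z R^3 w)).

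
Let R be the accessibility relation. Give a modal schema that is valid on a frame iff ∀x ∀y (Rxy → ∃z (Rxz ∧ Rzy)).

A defining formula is □□p → □p (the C4 axiom).

□□p → □p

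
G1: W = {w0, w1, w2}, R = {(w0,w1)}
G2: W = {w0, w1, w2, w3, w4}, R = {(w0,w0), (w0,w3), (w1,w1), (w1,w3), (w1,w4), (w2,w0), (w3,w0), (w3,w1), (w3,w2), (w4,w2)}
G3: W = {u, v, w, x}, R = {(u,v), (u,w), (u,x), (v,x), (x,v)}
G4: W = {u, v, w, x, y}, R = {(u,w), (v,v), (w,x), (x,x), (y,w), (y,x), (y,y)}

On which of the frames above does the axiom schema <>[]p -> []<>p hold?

G4

This is the axiom for convergence; its first-order frame correspondent is forall x forall y forall z (Rxy & Rxz -> exists w (Ryw & Rzw)).
G1: fails — Rw0w1 and Rw0w1 but w1 and w1 have no common successor.
G2: fails — Rw1w1 and Rw1w4 but w1 and w4 have no common successor.
G3: fails — Ruv and Ruw but v and w have no common successor.
G4: ✓.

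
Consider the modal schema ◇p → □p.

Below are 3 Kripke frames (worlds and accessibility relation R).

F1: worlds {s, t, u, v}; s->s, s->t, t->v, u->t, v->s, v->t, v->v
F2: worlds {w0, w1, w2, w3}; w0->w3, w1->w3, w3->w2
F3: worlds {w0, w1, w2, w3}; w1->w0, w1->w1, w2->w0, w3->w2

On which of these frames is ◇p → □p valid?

F2

This is the axiom for partial functionality; its first-order frame correspondent is ∀x ∀y ∀z (Rxy ∧ Rxz → y = z).
F1: fails — s sees both s and t.
F2: holds.
F3: fails — w1 sees both w0 and w1.
Valid on: F2.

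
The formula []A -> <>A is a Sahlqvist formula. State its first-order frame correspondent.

Suppose □A→◇A is valid. At any x set V(A)=W. Then □A at x, so ◇A at x, so x has a successor.
Conversely, on a frame with seriality the schema holds at every world under every valuation.
So the correspondent is seriality.

seriality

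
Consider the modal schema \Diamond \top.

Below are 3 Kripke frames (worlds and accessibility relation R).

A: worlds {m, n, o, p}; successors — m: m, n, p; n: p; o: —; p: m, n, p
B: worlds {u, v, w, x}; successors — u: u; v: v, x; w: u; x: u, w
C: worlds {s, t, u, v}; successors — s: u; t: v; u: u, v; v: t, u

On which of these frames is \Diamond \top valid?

Frame correspondent (Sahlqvist): \forall x \exists y Rxy — i.e. seriality.
A: fails — world o has no successor.
B: holds.
C: holds.

B, C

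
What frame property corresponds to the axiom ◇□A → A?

symmetry

This schema is equivalent to the B axiom A → □◇A.
Its frame correspondent is symmetry — ∀x ∀y (Rxy → Ryx).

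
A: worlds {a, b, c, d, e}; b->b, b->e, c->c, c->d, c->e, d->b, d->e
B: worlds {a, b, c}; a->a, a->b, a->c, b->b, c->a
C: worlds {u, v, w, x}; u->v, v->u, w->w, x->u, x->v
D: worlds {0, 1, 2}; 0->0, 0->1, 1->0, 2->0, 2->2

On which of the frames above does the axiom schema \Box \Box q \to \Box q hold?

A, B, D

This is the axiom for density; its first-order frame correspondent is \forall x \forall y (Rxy \to \exists z (Rxz \wedge Rzy)).
A: satisfies the condition.
B: satisfies the condition.
C: fails — Ruv but no z with Ruz and Rzv.
D: satisfies the condition.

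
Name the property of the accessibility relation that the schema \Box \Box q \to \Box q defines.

This schema is the C4 axiom.
Its frame correspondent is density — \forall x \forall y (Rxy \to \exists z (Rxz \wedge Rzy)).

density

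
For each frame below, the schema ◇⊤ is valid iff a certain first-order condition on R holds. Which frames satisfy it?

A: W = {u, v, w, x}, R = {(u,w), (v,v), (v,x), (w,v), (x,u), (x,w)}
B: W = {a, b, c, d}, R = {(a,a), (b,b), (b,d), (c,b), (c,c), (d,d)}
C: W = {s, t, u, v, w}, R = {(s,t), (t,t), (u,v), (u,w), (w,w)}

A, B

Frame correspondent (Sahlqvist): ∀x ∃y Rxy — i.e. seriality.
A: satisfies the condition.
B: satisfies the condition.
C: fails — world v has no successor.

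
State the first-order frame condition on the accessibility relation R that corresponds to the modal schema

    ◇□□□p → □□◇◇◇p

∀x ∀y ∀z ((xRy ∧ xR²z) → ∃w (yR³w ∧ zR³w))

This is a Sahlqvist (Geach-type) schema ◇^1□^3p → □^2◇^3p.
Minimal-valuation argument: fix x; take any y with xR^1y and any z with xR^2z. Set V(p) to the set of worlds R-reachable from y in exactly 3 steps. Then □^3p holds at y, so the antecedent holds at x; validity forces ◇^3p at z, giving a w with zR^3w and yR^3w.
First-order correspondent: ∀x ∀y ∀z ((xRy ∧ xR²z) → ∃w (yR³w ∧ zR³w)).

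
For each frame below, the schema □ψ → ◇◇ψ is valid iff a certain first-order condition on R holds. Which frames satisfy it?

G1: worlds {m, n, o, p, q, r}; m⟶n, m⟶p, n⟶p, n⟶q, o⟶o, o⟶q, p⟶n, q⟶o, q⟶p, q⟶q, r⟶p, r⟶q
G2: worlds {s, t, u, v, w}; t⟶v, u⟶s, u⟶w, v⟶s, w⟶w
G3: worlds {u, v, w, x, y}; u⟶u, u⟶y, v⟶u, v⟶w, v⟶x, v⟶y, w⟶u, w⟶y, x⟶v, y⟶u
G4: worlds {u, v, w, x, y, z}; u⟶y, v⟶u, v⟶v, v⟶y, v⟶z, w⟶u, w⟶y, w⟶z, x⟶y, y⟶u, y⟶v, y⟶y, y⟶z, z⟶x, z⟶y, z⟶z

This is the axiom for a generalized confluence (Geach) condition; its first-order frame correspondent is ∀x ∃w (xRw ∧ xR²w).
G1: fails — at p but no w with pRw and pR²w.
G2: fails — at s but no w* with sRw* and sR²w*.
G3: fails — at x but no t with xRt and xR²t.
G4: holds.

G4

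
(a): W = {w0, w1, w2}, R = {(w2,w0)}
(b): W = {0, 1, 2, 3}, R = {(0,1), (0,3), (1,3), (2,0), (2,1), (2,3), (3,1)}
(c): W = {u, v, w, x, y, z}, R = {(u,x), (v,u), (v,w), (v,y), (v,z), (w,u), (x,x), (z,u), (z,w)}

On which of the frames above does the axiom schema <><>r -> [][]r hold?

(a)

The schema corresponds to a generalized confluence (Geach) condition: forall x forall y forall z ((x R^2 y & x R^2 z) -> exists w (y = w & z = w)).
(a): holds.
(b): fails — 0R²1, 0R²3 but 1 ≠ 3.
(c): fails — vR²u, vR²w but u ≠ w.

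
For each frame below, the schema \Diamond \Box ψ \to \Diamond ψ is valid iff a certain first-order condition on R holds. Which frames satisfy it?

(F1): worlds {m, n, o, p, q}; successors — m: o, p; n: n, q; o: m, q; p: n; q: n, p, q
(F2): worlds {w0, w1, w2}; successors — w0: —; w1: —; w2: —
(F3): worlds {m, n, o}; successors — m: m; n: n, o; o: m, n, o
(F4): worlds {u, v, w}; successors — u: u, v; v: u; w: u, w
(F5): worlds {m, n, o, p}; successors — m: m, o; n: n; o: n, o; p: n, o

Frame correspondent (Sahlqvist): \forall x \forall y (xRy \to \exists w (yRw \wedge xRw)) — i.e. a generalized confluence (Geach) condition.
(F1): fails — mRo but no w with oRw and mRw.
(F2): satisfies the condition.
(F3): satisfies the condition.
(F4): satisfies the condition.
(F5): satisfies the condition.

(F2), (F3), (F4), (F5)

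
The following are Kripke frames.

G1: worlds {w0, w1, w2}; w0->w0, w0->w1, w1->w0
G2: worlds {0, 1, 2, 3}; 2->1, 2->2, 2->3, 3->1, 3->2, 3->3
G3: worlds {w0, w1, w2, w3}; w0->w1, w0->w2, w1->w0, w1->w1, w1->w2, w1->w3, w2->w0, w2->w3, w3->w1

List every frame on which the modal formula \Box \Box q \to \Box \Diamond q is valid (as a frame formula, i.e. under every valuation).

G1, G3

This is the axiom for a generalized confluence (Geach) condition; its first-order frame correspondent is \forall x \forall z (xRz \to \exists w (x R^2 w \wedge zRw)).
G1: satisfies the condition.
G2: fails — 2R1 but no w with 2R²w and 1Rw.
G3: satisfies the condition.
Valid on: G1, G3.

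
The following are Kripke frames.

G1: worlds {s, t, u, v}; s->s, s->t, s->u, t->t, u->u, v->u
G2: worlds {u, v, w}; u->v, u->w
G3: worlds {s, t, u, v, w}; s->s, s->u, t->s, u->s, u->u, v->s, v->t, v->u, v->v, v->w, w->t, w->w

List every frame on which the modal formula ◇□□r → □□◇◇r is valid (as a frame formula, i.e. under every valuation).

The schema corresponds to a generalized confluence (Geach) condition: ∀x ∀y ∀z ((xRy ∧ xR²z) → ∃w (yR²w ∧ zR²w)).
G1: fails — sRt, sR²u but no w with tR²w and uR²w.
G2: ✓.
G3: ✓.

G2, G3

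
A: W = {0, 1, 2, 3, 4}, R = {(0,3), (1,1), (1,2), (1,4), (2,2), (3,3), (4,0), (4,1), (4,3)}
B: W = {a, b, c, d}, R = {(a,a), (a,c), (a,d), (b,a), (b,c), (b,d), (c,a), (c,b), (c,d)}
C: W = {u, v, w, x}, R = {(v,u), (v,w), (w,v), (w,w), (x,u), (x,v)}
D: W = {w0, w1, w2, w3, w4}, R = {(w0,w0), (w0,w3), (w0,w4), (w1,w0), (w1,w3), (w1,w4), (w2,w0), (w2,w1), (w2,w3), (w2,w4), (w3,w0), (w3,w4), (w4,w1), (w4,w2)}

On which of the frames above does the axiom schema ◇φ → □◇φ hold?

Frame correspondent (Sahlqvist): ∀x ∀y ∀z (Rxy ∧ Rxz → Ryz) — i.e. the Euclidean property.
A: fails — R12 and R11 but not R21.
B: fails — Rac and Rac but not Rcc.
C: fails — Rvw and Rvu but not Rwu.
D: fails — Rw0w4 and Rw0w4 but not Rw4w4.

none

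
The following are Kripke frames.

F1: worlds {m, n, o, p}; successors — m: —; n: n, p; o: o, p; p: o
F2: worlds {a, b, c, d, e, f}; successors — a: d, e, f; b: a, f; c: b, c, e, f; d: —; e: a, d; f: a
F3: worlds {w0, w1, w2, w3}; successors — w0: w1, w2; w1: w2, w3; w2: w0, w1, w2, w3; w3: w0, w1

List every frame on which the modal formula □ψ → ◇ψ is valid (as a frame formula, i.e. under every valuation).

The schema corresponds to seriality: ∀x ∃y Rxy.
F1: fails — world m has no successor.
F2: fails — world d has no successor.
F3: ✓.

F3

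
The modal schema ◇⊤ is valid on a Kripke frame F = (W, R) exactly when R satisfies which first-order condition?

◇⊤ holds at w iff w has a successor, so frame-validity of ◇⊤ is exactly seriality. Equivalently via □q → ◇q:
Suppose □q→◇q is valid. At any x set V(q)=W. Then □q at x, so ◇q at x, so x has a successor.
The converse is a direct semantic check.
Frame condition: ∀x ∃y Rxy.

seriality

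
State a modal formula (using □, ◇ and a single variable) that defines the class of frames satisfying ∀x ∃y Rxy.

□ψ → ◇ψ

This is seriality; the standard corresponding axiom is D: □ψ → ◇ψ.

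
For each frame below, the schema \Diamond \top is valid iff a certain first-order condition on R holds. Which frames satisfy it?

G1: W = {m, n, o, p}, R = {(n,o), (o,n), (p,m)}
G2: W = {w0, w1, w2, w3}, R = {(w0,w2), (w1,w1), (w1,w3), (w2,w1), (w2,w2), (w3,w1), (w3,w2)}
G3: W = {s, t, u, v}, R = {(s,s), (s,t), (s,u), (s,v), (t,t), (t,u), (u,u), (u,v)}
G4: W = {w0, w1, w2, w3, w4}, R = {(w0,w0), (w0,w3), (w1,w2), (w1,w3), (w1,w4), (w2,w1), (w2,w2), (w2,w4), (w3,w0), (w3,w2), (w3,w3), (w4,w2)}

G2, G4

This is the axiom for seriality; its first-order frame correspondent is \forall x \exists y Rxy.
G1: fails — world m has no successor.
G2: satisfies the condition.
G3: fails — world v has no successor.
G4: satisfies the condition.
Valid on: G2, G4.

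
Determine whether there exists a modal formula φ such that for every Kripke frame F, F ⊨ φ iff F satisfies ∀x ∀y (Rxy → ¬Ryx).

No — not modally definable

Any modally definable frame class is closed under surjective bounded morphisms.
The 5-cycle (worlds s,t,u,v,w with s→t→u→v→w→s) is asymmetric. Mapping every world to a single reflexive point • is a surjective bounded morphism, and the reflexive point is not asymmetric (R•• but asymmetry requires ¬R••).
So no modal formula (or set of formulas) defines exactly the asymmetric frames.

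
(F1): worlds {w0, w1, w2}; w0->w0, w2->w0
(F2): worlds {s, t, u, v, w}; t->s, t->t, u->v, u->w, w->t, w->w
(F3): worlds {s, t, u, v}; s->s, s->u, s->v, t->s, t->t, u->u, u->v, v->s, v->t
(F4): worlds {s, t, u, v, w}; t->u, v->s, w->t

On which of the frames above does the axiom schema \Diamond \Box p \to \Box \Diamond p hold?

(F1)

The schema corresponds to convergence: \forall x \forall y \forall z (Rxy \wedge Rxz \to \exists w (Ryw \wedge Rzw)).
(F1): ✓.
(F2): fails — Rts and Rts but s and s have no common successor.
(F3): fails — Rsv and Rsu but v and u have no common successor.
(F4): fails — Rtu and Rtu but u and u have no common successor.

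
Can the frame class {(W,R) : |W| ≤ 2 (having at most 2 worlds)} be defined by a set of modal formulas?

Not modally definable

Any modally definable frame class is closed under disjoint unions.
Any modal formula valid on each of 3 disjoint one-world frames is valid on their disjoint union (validity is preserved under disjoint unions). Each one-world frame has |W|=1≤2, but the union has |W|=3.
So no modal formula (or set of formulas) defines exactly the |W|≤2 frames.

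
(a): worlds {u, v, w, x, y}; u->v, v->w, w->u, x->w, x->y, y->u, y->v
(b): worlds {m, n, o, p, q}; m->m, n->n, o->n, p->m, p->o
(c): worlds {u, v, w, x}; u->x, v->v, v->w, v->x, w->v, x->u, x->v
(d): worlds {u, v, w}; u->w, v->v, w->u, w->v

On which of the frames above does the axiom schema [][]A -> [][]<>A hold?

(b)

The schema corresponds to a generalized confluence (Geach) condition: forall x forall z (x R^2 z -> exists w (x R^2 w & zRw)).
(a): fails — uR²w but no t with uR²t and wRt.
(b): holds.
(c): fails — uR²u but no t with uR²t and uRt.
(d): fails — uR²u but no t with uR²t and uRt.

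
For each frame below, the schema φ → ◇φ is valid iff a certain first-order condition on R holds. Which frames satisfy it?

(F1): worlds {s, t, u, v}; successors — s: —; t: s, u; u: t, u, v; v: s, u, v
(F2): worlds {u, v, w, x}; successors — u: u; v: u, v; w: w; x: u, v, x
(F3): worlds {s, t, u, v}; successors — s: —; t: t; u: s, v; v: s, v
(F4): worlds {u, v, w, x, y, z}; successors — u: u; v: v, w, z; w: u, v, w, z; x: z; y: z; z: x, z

(F2)

Frame correspondent (Sahlqvist): ∀x Rxx — i.e. reflexivity.
(F1): fails — world s does not see itself.
(F2): ✓.
(F3): fails — world s does not see itself.
(F4): fails — world x does not see itself.
Valid on: (F2).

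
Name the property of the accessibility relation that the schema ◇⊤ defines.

This is a form of the D axiom.
It corresponds to seriality: ∀x ∃y Rxy.

seriality: ∀x ∃y Rxy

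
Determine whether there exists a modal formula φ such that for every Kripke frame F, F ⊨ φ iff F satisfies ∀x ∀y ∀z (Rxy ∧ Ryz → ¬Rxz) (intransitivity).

If a class were modally definable it would be closed under surjective bounded morphisms (Goldblatt–Thomason).
The 3-cycle (worlds s,t,u with s→t→u→s) is intransitive. Mapping every world to a single reflexive point • is a surjective bounded morphism; the reflexive point is not intransitive (R••∧R•• but R••).
So no modal formula (or set of formulas) defines exactly the intransitive frames.

No — not modally definable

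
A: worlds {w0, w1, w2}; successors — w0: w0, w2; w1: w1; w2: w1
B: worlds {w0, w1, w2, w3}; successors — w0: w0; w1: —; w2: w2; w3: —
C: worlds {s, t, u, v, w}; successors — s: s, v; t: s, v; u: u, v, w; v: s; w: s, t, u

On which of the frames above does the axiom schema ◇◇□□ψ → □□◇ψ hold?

This is the axiom for a generalized confluence (Geach) condition; its first-order frame correspondent is ∀x ∀y ∀z ((xR²y ∧ xR²z) → ∃w (yR²w ∧ zRw)).
A: fails — w0R²w1, w0R²w0 but no w with w1R²w and w0Rw.
B: holds.
C: holds.
Valid on: B, C.

B, C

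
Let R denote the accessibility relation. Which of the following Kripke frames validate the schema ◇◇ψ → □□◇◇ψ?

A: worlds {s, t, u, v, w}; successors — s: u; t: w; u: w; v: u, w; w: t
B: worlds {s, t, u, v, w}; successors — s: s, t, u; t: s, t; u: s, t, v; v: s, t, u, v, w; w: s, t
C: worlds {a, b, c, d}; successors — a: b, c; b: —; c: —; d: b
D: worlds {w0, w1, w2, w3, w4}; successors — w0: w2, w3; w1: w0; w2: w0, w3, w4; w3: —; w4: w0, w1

Frame correspondent (Sahlqvist): ∀x ∀y ∀z ((xR²y ∧ xR²z) → ∃w (y = w ∧ zR²w)) — i.e. a generalized confluence (Geach) condition.
A: fails — vR²t, vR²w but no w* with t=w* and wR²w*.
B: fails — sR²v, sR²t but no w* with v=w* and tR²w*.
C: satisfies the condition.
D: fails — w0R²w0, w0R²w3 but no w with w0=w and w3R²w.
Valid on: C.

C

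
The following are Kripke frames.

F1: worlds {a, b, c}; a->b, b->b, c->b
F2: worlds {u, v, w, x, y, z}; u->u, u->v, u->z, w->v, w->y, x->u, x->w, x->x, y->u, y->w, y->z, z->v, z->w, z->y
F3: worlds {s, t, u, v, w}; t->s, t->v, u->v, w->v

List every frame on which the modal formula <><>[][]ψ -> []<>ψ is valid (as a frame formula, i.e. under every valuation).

F1, F3

Frame correspondent (Sahlqvist): forall x forall y forall z ((x R^2 y & xRz) -> exists w (y R^2 w & zRw)) — i.e. a generalized confluence (Geach) condition.
F1: condition met.
F2: fails — uR²u, uRv but no t with uR²t and vRt.
F3: condition met.
Valid on: F1, F3.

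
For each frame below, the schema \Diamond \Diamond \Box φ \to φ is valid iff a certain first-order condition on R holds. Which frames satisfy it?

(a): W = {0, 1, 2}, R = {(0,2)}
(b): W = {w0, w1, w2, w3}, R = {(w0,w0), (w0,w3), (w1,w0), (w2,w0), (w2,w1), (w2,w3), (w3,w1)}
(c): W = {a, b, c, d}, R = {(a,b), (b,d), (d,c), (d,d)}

(a)

The schema corresponds to a generalized confluence (Geach) condition: \forall x \forall y (x R^2 y \to \exists w (yRw \wedge x = w)).
(a): satisfies the condition.
(b): fails — w0R²w3 but no w with w3Rw and w0=w.
(c): fails — aR²d but no w with dRw and a=w.
Valid on: (a).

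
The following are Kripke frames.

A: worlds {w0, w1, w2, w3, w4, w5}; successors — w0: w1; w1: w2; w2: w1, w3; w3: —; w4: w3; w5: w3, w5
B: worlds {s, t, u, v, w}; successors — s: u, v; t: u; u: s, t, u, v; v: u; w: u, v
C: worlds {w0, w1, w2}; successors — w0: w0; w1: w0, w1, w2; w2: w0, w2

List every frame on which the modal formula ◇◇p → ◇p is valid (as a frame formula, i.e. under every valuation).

C

The schema corresponds to transitivity: ∀x ∀y ∀z (Rxy ∧ Ryz → Rxz).
A: fails — Rw1w2 and Rw2w1 but not Rw1w1.
B: fails — Rwu and Rut but not Rwt.
C: holds.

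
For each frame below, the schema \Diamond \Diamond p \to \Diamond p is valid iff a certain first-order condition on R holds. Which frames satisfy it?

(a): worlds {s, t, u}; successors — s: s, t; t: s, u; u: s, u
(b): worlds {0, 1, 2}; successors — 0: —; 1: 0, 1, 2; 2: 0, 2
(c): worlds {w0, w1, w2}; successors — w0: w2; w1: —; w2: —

(b), (c)

This is the axiom for transitivity; its first-order frame correspondent is \forall x \forall y \forall z (Rxy \wedge Ryz \to Rxz).
(a): fails — Rus and Rst but not Rut.
(b): condition met.
(c): condition met.
Valid on: (b), (c).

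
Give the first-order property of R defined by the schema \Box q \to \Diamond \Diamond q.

\forall x \exists w (xRw \wedge x R^2 w)

This is a Sahlqvist (Geach-type) schema ◇^0□^1q → □^0◇^2q.
Minimal-valuation argument: fix x; take any y with xR^0y and any z with xR^0z. Set V(q) to the set of worlds R-reachable from y in exactly 1 step. Then □^1q holds at y, so the antecedent holds at x; validity forces ◇^2q at z, giving a w with zR^2w and yR^1w.
First-order correspondent: \forall x \exists w (xRw \wedge x R^2 w).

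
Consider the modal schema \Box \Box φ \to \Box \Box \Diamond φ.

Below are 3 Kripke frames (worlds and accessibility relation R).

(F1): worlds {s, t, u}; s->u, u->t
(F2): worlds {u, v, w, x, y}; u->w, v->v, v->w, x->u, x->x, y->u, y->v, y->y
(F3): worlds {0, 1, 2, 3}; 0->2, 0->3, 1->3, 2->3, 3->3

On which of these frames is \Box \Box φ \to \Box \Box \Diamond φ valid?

This is the axiom for a generalized confluence (Geach) condition; its first-order frame correspondent is \forall x \forall z (x R^2 z \to \exists w (x R^2 w \wedge zRw)).
(F1): fails — sR²t but no w with sR²w and tRw.
(F2): fails — vR²w but no t with vR²t and wRt.
(F3): ✓.
Valid on: (F3).

(F3)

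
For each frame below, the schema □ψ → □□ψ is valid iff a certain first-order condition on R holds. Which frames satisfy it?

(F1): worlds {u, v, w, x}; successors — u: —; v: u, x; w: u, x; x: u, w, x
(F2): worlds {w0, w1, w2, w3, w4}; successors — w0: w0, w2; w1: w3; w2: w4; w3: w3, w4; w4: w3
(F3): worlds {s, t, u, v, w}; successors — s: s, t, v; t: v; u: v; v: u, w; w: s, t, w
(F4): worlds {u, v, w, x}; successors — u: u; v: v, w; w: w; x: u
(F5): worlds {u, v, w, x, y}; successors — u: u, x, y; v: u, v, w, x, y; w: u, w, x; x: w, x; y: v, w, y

(F4)

Frame correspondent (Sahlqvist): ∀x ∀y ∀z (Rxy ∧ Ryz → Rxz) — i.e. transitivity.
(F1): fails — Rwx and Rxw but not Rww.
(F2): fails — Rw2w4 and Rw4w3 but not Rw2w3.
(F3): fails — Ruv and Rvw but not Ruw.
(F4): holds.
(F5): fails — Rxw and Rwu but not Rxu.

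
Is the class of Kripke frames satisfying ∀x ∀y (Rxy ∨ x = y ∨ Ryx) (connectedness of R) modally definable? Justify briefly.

Modal frame validity is preserved under disjoint unions.
Take 4 disjoint single-world reflexive frames: each is trivially connected, but their disjoint union has 4 worlds with no edge between distinct components, so it is not connected.
So the class is not modally definable.

No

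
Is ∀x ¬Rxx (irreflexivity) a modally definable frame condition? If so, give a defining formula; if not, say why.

Modal frame validity is preserved under surjective bounded morphisms.
The 5-cycle (worlds 0,1,2,3,4 with 0→1→2→3→4→0) is irreflexive, and the map sending every world to a single reflexive point • is a surjective bounded morphism (forth: every edge maps to (•,•); back: every world has a successor). So any modal formula valid on the 5-cycle is also valid on the reflexive point, which is not irreflexive.
So no modal formula (or set of formulas) defines exactly the irreflexive frames.

No — not modally definable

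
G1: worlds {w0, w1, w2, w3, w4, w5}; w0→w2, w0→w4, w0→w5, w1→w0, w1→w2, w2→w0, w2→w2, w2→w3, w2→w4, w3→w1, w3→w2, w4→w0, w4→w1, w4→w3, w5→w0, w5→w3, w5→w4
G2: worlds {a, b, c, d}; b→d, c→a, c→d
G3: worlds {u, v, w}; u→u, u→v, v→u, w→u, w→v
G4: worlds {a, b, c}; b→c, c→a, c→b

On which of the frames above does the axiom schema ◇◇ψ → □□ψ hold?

G2

Frame correspondent (Sahlqvist): ∀x ∀y ∀z ((xR²y ∧ xR²z) → ∃w (y = w ∧ z = w)) — i.e. a generalized confluence (Geach) condition.
G1: fails — w0R²w0, w0R²w1 but w0 ≠ w1.
G2: condition met.
G3: fails — uR²u, uR²v but u ≠ v.
G4: fails — bR²a, bR²b but a ≠ b.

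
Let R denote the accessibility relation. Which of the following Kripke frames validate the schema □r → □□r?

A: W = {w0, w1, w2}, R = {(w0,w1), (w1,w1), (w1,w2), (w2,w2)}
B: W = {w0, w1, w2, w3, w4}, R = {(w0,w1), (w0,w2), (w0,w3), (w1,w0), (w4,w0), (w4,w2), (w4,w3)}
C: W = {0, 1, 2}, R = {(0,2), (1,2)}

Frame correspondent (Sahlqvist): ∀x ∀y ∀z (Rxy ∧ Ryz → Rxz) — i.e. transitivity.
A: fails — Rw0w1 and Rw1w2 but not Rw0w2.
B: fails — Rw1w0 and Rw0w1 but not Rw1w1.
C: holds.
Valid on: C.

C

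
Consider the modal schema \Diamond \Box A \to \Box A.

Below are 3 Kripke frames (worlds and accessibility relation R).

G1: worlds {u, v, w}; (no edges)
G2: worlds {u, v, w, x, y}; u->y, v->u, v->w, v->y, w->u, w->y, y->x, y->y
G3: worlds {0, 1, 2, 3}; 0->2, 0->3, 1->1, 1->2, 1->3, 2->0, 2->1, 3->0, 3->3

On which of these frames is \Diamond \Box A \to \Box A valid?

G1

Frame correspondent (Sahlqvist): \forall x \forall y \forall z (Rxy \wedge Rxz \to Ryz) — i.e. the Euclidean property.
G1: holds.
G2: fails — Rvw and Rvw but not Rww.
G3: fails — R02 and R02 but not R22.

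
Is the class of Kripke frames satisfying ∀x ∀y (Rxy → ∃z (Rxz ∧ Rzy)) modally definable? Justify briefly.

Yes — defined by □□r → □r

This is a Sahlqvist condition; the C4 axiom □□r → □r defines it.
Suppose □□r→□r is valid. Take Rxy and set V(r)={w : xR²w}. Then □□r at x, so □r at x, so r at y, i.e. ∃z(Rxz∧Rzy).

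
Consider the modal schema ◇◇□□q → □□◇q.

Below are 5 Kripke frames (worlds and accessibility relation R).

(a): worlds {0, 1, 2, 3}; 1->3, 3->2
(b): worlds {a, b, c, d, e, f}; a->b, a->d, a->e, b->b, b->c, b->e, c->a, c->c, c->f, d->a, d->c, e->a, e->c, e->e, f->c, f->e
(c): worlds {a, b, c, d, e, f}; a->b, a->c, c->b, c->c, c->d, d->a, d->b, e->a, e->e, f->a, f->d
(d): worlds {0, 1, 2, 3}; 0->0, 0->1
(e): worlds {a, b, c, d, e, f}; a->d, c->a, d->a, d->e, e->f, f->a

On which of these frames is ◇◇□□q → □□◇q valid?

(b)

The schema corresponds to a generalized confluence (Geach) condition: ∀x ∀y ∀z ((xR²y ∧ xR²z) → ∃w (yR²w ∧ zRw)).
(a): fails — 1R²2, 1R²2 but no w with 2R²w and 2Rw.
(b): holds.
(c): fails — aR²b, aR²b but no w with bR²w and bRw.
(d): fails — 0R²0, 0R²1 but no w with 0R²w and 1Rw.
(e): fails — aR²a, aR²a but no w with aR²w and aRw.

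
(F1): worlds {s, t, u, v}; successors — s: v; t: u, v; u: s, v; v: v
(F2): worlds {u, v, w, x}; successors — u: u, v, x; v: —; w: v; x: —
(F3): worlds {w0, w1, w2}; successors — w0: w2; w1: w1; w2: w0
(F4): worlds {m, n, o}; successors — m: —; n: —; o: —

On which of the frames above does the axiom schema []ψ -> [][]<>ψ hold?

(F1), (F3), (F4)

This is the axiom for a generalized confluence (Geach) condition; its first-order frame correspondent is forall x forall z (x R^2 z -> exists w (xRw & zRw)).
(F1): holds.
(F2): fails — uR²v but no t with uRt and vRt.
(F3): holds.
(F4): holds.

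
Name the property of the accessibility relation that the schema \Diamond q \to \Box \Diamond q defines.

Suppose ◇q→□◇q is valid. Take Rxy, Rxz and set V(q)={y}. Then ◇q at x, so □◇q at x, so ◇q at z, so some w with Rzw has q; w=y, i.e. Rzy. By symmetry of the argument, Ryz.

The Euclidean property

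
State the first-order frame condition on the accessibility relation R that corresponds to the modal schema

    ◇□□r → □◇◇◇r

This is a Sahlqvist (Geach-type) schema ◇^1□^2r → □^1◇^3r.
First-order correspondent: ∀x ∀y ∀z ((xRy ∧ xRz) → ∃w (yR²w ∧ zR³w)).

∀x ∀y ∀z ((xRy ∧ xRz) → ∃w (yR²w ∧ zR³w))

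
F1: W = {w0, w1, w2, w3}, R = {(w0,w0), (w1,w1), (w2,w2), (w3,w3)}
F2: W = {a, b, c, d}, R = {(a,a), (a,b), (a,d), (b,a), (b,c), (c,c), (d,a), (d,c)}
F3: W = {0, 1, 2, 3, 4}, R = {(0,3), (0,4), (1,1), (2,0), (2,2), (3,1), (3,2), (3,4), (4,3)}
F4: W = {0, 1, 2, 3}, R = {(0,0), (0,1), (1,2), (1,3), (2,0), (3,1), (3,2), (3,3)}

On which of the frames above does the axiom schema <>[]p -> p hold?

F1

Frame correspondent (Sahlqvist): forall x forall y (Rxy -> Ryx) — i.e. symmetry.
F1: satisfies the condition.
F2: fails — Rbc but not Rcb.
F3: fails — R32 but not R23.
F4: fails — R32 but not R23.
Valid on: F1.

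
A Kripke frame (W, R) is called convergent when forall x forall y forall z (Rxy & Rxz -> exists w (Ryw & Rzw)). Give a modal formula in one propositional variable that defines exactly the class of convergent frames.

◇□ψ → □◇ψ

The condition is convergence. The .2 schema ◇□ψ → □◇ψ defines it.
Suppose ◇□ψ→□◇ψ is valid. Take Rxy, Rxz and set V(ψ)={w : Ryw}. Then □ψ at y so ◇□ψ at x, so □◇ψ at x, so ◇ψ at z, giving w with Rzw and Ryw.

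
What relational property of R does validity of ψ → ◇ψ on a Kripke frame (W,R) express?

This is frame-equivalent to □ψ → ψ (substitute ¬ψ for ψ and contrapose).
Suppose □ψ→ψ is valid. At any x set V(ψ)={w : Rxw}. Then □ψ holds at x, so ψ holds at x, i.e. Rxx.

Reflexivity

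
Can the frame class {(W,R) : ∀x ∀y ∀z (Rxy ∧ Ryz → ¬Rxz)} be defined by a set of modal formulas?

If a class were modally definable it would be closed under surjective bounded morphisms (Goldblatt–Thomason).
The 7-cycle (worlds 0,1,2,3,4,5,6 with 0→1→2→3→4→5→6→0) is intransitive. Mapping every world to a single reflexive point • is a surjective bounded morphism; the reflexive point is not intransitive (R••∧R•• but R••).
So the class is not modally definable.

Not modally definable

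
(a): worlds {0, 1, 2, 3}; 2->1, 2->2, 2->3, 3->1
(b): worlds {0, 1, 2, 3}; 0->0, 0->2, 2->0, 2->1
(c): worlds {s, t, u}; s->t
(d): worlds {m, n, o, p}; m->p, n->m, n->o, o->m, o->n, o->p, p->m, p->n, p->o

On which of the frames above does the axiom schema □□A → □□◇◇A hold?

Frame correspondent (Sahlqvist): ∀x ∀z (xR²z → ∃w (xR²w ∧ zR²w)) — i.e. a generalized confluence (Geach) condition.
(a): fails — 2R²1 but no w with 2R²w and 1R²w.
(b): fails — 0R²1 but no w with 0R²w and 1R²w.
(c): satisfies the condition.
(d): satisfies the condition.
Valid on: (c), (d).

(c), (d)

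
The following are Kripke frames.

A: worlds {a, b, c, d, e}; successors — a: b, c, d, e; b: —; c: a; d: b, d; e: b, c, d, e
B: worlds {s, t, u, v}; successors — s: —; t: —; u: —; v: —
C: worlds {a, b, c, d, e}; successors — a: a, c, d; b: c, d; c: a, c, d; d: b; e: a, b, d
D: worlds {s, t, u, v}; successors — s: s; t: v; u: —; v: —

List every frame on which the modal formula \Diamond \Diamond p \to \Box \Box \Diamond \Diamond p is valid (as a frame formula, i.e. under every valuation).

Frame correspondent (Sahlqvist): \forall x \forall y \forall z ((x R^2 y \wedge x R^2 z) \to \exists w (y = w \wedge z R^2 w)) — i.e. a generalized confluence (Geach) condition.
A: fails — aR²a, aR²b but no w with a=w and bR²w.
B: condition met.
C: fails — aR²a, aR²d but no w with a=w and dR²w.
D: condition met.

B, D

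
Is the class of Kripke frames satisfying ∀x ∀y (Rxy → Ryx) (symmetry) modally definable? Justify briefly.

Yes, by r → □◇r

The condition is symmetry. A defining modal formula is r → □◇r.
Suppose r→□◇r is valid. Take Rxy and set V(r)={x}. Then r at x, so □◇r at x, so ◇r at y, so some z with Ryz has r; z=x, i.e. Ryx.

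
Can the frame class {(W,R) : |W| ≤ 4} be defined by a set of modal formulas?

Any modally definable frame class is closed under disjoint unions.
Any modal formula valid on each of 5 disjoint one-world frames is valid on their disjoint union (validity is preserved under disjoint unions). Each one-world frame has |W|=1≤4, but the union has |W|=5.
So no modal formula (or set of formulas) defines exactly the |W|≤4 frames.

No — not modally definable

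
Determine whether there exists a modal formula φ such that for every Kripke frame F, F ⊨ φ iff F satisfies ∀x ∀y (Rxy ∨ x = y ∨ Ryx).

No — not modally definable

Modal frame validity is preserved under disjoint unions.
Take 4 disjoint single-world reflexive frames: each is trivially connected, but their disjoint union has 4 worlds with no edge between distinct components, so it is not connected.
So no modal formula (or set of formulas) defines exactly the connected frames.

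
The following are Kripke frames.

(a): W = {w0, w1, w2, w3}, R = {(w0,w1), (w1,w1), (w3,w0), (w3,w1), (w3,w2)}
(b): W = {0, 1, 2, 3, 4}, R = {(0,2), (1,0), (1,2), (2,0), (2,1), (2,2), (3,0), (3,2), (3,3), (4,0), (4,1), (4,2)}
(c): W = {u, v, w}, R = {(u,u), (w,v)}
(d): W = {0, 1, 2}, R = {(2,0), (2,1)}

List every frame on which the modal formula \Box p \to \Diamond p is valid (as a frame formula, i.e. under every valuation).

This is the axiom for seriality; its first-order frame correspondent is \forall x \exists y Rxy.
(a): fails — world w2 has no successor.
(b): ✓.
(c): fails — world v has no successor.
(d): fails — world 0 has no successor.

(b)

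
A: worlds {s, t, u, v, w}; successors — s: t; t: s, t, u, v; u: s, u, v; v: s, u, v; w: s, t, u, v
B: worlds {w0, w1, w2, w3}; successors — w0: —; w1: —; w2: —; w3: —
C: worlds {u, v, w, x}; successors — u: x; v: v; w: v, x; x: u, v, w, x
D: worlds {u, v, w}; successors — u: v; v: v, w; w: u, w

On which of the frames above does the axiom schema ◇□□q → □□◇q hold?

A, B, D

This is the axiom for a generalized confluence (Geach) condition; its first-order frame correspondent is ∀x ∀y ∀z ((xRy ∧ xR²z) → ∃w (yR²w ∧ zRw)).
A: ✓.
B: ✓.
C: fails — wRv, wR²u but no t with vR²t and uRt.
D: ✓.
Valid on: A, B, D.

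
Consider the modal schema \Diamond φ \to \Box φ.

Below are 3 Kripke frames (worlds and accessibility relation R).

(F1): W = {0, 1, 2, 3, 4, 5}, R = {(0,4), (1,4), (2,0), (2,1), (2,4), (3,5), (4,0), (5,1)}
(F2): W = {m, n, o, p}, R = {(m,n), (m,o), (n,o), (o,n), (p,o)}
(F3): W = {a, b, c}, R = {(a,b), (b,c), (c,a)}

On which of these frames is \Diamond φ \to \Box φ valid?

This is the axiom for partial functionality; its first-order frame correspondent is \forall x \forall y \forall z (Rxy \wedge Rxz \to y = z).
(F1): fails — 2 sees both 0 and 1.
(F2): fails — m sees both n and o.
(F3): ✓.

(F3)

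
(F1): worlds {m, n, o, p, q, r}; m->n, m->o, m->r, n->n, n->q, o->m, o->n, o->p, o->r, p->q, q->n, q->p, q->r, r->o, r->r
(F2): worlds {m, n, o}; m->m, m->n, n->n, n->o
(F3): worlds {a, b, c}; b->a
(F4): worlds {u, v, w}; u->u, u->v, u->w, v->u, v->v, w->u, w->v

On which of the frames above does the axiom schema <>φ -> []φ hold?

(F3)

The schema corresponds to partial functionality: forall x forall y forall z (Rxy & Rxz -> y = z).
(F1): fails — m sees both n and o.
(F2): fails — m sees both m and n.
(F3): satisfies the condition.
(F4): fails — u sees both u and v.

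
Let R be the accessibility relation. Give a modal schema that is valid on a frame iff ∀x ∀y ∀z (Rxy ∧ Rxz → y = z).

◇p → □p

This is partial functionality; the standard corresponding axiom is CD: ◇p → □p.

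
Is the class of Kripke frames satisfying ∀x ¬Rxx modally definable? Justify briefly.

Modal frame validity is preserved under surjective bounded morphisms.
The 3-cycle (worlds w0,w1,w2 with w0→w1→w2→w0) is irreflexive, and the map sending every world to a single reflexive point • is a surjective bounded morphism (forth: every edge maps to (•,•); back: every world has a successor). So any modal formula valid on the 3-cycle is also valid on the reflexive point, which is not irreflexive.
So the class is not modally definable.

No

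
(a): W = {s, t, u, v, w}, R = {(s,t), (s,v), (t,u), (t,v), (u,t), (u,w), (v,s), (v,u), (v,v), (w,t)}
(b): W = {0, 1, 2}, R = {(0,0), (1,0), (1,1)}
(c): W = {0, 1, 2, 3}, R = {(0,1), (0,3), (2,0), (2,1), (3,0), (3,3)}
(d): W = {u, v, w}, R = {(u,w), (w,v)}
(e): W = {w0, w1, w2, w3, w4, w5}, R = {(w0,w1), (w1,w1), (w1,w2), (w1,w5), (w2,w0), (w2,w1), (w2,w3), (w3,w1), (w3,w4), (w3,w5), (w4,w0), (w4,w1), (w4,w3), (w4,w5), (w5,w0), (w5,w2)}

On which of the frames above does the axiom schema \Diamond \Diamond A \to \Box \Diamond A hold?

The schema corresponds to a generalized confluence (Geach) condition: \forall x \forall y \forall z ((x R^2 y \wedge xRz) \to \exists w (y = w \wedge zRw)).
(a): fails — sR²s, sRt but no w* with s=w* and tRw*.
(b): fails — 1R²1, 1R0 but no w with 1=w and 0Rw.
(c): fails — 0R²0, 0R1 but no w with 0=w and 1Rw.
(d): holds.
(e): fails — w1R²w0, w1Rw1 but no w with w0=w and w1Rw.

(d)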